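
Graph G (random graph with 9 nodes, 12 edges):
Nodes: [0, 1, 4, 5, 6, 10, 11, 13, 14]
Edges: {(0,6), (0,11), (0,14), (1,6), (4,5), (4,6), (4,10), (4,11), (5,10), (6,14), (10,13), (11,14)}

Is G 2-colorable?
The clique on vertices [0, 11, 14] has size 3 > 2, so it alone needs 3 colors.

No, G is not 2-colorable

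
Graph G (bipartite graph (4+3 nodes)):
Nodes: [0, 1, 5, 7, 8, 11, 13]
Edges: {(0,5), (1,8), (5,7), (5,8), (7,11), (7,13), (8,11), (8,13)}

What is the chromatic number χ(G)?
χ(G) = 2

Clique number ω(G) = 2 (lower bound: χ ≥ ω).
The graph is bipartite (no odd cycle), so 2 colors suffice: χ(G) = 2.
A valid 2-coloring: color 1: [0, 7, 8]; color 2: [1, 5, 11, 13].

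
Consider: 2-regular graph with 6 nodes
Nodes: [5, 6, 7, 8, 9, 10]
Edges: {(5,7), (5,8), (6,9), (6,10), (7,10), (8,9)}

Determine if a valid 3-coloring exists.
A valid 3-coloring: color 1: [5, 9, 10]; color 2: [6, 7, 8].
(χ(G) = 2 ≤ 3.)

Yes, G is 3-colorable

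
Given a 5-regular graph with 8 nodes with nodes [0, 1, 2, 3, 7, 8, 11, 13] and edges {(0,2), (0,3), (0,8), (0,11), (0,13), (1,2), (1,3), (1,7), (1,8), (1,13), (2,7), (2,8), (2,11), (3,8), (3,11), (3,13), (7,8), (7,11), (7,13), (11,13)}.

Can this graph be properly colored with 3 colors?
No, G is not 3-colorable

The clique on vertices [0, 3, 11, 13] has size 4 > 3, so it alone needs 4 colors.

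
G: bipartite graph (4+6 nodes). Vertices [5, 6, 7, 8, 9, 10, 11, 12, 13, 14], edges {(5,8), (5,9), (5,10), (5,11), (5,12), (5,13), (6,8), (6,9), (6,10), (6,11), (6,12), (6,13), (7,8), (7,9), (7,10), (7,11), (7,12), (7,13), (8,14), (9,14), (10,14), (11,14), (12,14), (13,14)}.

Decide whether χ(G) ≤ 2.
A valid 2-coloring: color 1: [5, 6, 7, 14]; color 2: [8, 9, 10, 11, 12, 13].
(χ(G) = 2 ≤ 2.)

Yes, G is 2-colorable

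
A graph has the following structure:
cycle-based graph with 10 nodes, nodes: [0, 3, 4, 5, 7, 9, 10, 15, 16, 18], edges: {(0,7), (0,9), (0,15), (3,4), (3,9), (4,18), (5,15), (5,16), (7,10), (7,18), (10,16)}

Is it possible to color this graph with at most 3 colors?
A valid 3-coloring: color 1: [4, 7, 9, 15, 16]; color 2: [0, 3, 5, 10, 18].
(χ(G) = 2 ≤ 3.)

Yes, G is 3-colorable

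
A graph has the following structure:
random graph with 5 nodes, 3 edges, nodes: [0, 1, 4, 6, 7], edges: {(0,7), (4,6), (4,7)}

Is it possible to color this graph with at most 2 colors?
Yes, G is 2-colorable

A valid 2-coloring: color 1: [1, 6, 7]; color 2: [0, 4].
(χ(G) = 2 ≤ 2.)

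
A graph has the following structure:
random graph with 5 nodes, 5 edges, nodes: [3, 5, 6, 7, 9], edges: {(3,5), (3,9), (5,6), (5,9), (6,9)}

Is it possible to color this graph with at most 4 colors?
A valid 4-coloring: color 1: [5, 7]; color 2: [9]; color 3: [3, 6].
(χ(G) = 3 ≤ 4.)

Yes, G is 4-colorable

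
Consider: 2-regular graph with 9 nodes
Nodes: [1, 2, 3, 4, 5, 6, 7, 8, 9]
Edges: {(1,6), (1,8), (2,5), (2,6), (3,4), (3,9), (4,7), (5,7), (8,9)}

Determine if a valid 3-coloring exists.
A valid 3-coloring: color 1: [1, 2, 3, 7]; color 2: [4, 5, 6, 9]; color 3: [8].
(χ(G) = 3 ≤ 3.)

Yes, G is 3-colorable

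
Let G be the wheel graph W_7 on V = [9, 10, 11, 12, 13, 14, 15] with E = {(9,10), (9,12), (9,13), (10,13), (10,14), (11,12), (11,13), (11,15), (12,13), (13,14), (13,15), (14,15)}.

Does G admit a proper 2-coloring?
No, G is not 2-colorable

The clique on vertices [9, 10, 13] has size 3 > 2, so it alone needs 3 colors.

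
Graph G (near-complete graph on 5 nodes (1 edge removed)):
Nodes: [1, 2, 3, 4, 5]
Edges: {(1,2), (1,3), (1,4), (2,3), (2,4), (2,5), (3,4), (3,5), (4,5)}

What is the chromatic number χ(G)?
Clique number ω(G) = 4 (lower bound: χ ≥ ω).
The clique on [1, 2, 3, 4] has size 4, forcing χ ≥ 4, and the coloring below uses 4 colors, so χ(G) = 4.
A valid 4-coloring: color 1: [3]; color 2: [4]; color 3: [2]; color 4: [1, 5].

χ(G) = 4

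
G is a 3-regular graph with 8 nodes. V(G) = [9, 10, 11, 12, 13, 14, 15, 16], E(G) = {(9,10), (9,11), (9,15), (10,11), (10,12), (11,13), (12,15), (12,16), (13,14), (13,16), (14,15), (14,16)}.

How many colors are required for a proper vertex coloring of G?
χ(G) = 3

Clique number ω(G) = 3 (lower bound: χ ≥ ω).
The clique on [9, 10, 11] has size 3, forcing χ ≥ 3, and the coloring below uses 3 colors, so χ(G) = 3.
A valid 3-coloring: color 1: [10, 15, 16]; color 2: [11, 12, 14]; color 3: [9, 13].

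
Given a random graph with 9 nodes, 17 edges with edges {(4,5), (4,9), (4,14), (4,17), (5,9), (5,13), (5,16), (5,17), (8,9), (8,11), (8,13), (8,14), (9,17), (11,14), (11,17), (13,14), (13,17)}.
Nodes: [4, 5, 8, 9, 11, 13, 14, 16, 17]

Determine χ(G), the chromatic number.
χ(G) = 4

Clique number ω(G) = 4 (lower bound: χ ≥ ω).
The clique on [4, 5, 9, 17] has size 4, forcing χ ≥ 4, and the coloring below uses 4 colors, so χ(G) = 4.
A valid 4-coloring: color 1: [5, 8]; color 2: [14, 16, 17]; color 3: [4, 11, 13]; color 4: [9].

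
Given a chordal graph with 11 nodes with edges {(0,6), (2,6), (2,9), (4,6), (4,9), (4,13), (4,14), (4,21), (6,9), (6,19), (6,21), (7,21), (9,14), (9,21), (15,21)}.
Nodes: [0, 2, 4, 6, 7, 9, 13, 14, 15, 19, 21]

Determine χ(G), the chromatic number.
Clique number ω(G) = 4 (lower bound: χ ≥ ω).
The clique on [4, 6, 9, 21] has size 4, forcing χ ≥ 4, and the coloring below uses 4 colors, so χ(G) = 4.
A valid 4-coloring: color 1: [6, 7, 13, 14, 15]; color 2: [0, 9, 19]; color 3: [2, 21]; color 4: [4].

χ(G) = 4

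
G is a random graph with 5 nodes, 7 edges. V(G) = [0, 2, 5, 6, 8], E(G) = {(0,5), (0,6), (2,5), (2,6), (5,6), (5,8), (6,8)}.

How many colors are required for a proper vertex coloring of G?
Clique number ω(G) = 3 (lower bound: χ ≥ ω).
The clique on [0, 5, 6] has size 3, forcing χ ≥ 3, and the coloring below uses 3 colors, so χ(G) = 3.
A valid 3-coloring: color 1: [5]; color 2: [6]; color 3: [0, 2, 8].

χ(G) = 3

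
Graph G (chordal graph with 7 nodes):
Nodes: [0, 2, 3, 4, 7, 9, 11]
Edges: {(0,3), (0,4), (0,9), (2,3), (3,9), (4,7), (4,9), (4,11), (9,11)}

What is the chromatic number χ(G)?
Clique number ω(G) = 3 (lower bound: χ ≥ ω).
The clique on [0, 3, 9] has size 3, forcing χ ≥ 3, and the coloring below uses 3 colors, so χ(G) = 3.
A valid 3-coloring: color 1: [2, 7, 9]; color 2: [3, 4]; color 3: [0, 11].

χ(G) = 3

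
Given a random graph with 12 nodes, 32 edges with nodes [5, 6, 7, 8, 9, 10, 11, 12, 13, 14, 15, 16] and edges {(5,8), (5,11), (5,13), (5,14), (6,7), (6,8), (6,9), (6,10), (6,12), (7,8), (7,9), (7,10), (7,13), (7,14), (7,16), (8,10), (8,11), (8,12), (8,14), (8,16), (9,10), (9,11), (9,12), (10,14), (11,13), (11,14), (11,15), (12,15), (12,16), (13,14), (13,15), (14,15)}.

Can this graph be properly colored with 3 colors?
The clique on vertices [5, 8, 11, 14] has size 4 > 3, so it alone needs 4 colors.

No, G is not 3-colorable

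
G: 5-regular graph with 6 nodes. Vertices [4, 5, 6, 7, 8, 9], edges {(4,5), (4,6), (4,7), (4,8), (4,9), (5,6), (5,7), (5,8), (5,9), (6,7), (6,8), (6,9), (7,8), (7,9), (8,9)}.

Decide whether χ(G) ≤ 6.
A valid 6-coloring: color 1: [8]; color 2: [5]; color 3: [4]; color 4: [7]; color 5: [9]; color 6: [6].
(χ(G) = 6 ≤ 6.)

Yes, G is 6-colorable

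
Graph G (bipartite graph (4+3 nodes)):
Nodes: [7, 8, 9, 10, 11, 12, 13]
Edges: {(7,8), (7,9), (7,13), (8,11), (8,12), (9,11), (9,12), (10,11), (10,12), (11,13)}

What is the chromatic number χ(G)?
Clique number ω(G) = 2 (lower bound: χ ≥ ω).
The graph is bipartite (no odd cycle), so 2 colors suffice: χ(G) = 2.
A valid 2-coloring: color 1: [7, 11, 12]; color 2: [8, 9, 10, 13].

χ(G) = 2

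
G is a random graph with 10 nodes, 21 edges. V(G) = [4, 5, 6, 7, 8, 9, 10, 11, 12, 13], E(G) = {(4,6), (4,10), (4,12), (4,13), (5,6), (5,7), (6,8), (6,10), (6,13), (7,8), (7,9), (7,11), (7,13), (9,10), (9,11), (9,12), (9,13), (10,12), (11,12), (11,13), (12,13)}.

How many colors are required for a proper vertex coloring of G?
χ(G) = 4

Clique number ω(G) = 4 (lower bound: χ ≥ ω).
The clique on [9, 11, 12, 13] has size 4, forcing χ ≥ 4, and the coloring below uses 4 colors, so χ(G) = 4.
A valid 4-coloring: color 1: [5, 8, 10, 13]; color 2: [6, 7, 12]; color 3: [4, 9]; color 4: [11].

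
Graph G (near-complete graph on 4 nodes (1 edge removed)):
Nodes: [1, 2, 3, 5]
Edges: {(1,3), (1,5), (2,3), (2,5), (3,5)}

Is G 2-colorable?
The clique on vertices [1, 3, 5] has size 3 > 2, so it alone needs 3 colors.

No, G is not 2-colorable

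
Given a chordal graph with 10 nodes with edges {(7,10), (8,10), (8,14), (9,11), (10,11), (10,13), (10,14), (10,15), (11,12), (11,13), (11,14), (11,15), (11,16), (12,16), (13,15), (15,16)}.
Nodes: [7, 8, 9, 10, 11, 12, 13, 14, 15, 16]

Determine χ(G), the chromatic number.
χ(G) = 4

Clique number ω(G) = 4 (lower bound: χ ≥ ω).
The clique on [10, 11, 13, 15] has size 4, forcing χ ≥ 4, and the coloring below uses 4 colors, so χ(G) = 4.
A valid 4-coloring: color 1: [7, 8, 11]; color 2: [9, 10, 16]; color 3: [12, 14, 15]; color 4: [13].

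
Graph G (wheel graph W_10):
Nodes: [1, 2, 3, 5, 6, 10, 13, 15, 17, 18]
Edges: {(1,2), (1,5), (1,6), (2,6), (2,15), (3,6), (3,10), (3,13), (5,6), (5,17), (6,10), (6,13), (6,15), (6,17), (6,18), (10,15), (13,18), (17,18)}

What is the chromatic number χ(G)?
Clique number ω(G) = 3 (lower bound: χ ≥ ω).
Odd cycle [2, 1, 5, 17, 18, 13, 3, 10, 15] needs 3 colors (χ ≥ 3).
Vertex 6 is adjacent to every vertex of [1, 2, 3, 5, 10, 13, 15, 17, 18], which already need 3 colors among themselves, so 6 needs a new color (χ ≥ 4).
The coloring below uses 4 colors, so χ(G) = 4.
A valid 4-coloring: color 1: [6]; color 2: [2, 5, 10, 18]; color 3: [1, 13, 15, 17]; color 4: [3].

χ(G) = 4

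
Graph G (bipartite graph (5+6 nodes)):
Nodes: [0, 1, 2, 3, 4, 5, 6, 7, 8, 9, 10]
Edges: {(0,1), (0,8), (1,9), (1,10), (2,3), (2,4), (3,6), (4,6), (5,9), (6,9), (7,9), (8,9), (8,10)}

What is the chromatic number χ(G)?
χ(G) = 2

Clique number ω(G) = 2 (lower bound: χ ≥ ω).
The graph is bipartite (no odd cycle), so 2 colors suffice: χ(G) = 2.
A valid 2-coloring: color 1: [0, 3, 4, 9, 10]; color 2: [1, 2, 5, 6, 7, 8].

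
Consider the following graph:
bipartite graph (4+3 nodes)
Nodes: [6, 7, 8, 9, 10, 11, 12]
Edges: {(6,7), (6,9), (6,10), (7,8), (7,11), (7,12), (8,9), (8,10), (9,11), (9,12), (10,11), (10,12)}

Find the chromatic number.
Clique number ω(G) = 2 (lower bound: χ ≥ ω).
The graph is bipartite (no odd cycle), so 2 colors suffice: χ(G) = 2.
A valid 2-coloring: color 1: [7, 9, 10]; color 2: [6, 8, 11, 12].

χ(G) = 2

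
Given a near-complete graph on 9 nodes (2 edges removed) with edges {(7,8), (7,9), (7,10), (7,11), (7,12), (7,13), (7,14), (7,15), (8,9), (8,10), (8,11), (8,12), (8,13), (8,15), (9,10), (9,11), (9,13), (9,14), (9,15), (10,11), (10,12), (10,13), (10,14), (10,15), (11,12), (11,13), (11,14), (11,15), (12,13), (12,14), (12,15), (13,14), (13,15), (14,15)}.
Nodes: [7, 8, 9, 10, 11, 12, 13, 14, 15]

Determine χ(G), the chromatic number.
Clique number ω(G) = 7 (lower bound: χ ≥ ω).
The clique on [7, 8, 9, 10, 11, 13, 15] has size 7, forcing χ ≥ 7, and the coloring below uses 7 colors, so χ(G) = 7.
A valid 7-coloring: color 1: [7]; color 2: [10]; color 3: [13]; color 4: [15]; color 5: [11]; color 6: [8, 14]; color 7: [9, 12].

χ(G) = 7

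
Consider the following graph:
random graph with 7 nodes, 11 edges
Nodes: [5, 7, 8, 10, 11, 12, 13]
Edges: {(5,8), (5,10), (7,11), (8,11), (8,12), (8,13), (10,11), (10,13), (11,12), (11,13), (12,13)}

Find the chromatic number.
Clique number ω(G) = 4 (lower bound: χ ≥ ω).
The clique on [8, 11, 12, 13] has size 4, forcing χ ≥ 4, and the coloring below uses 4 colors, so χ(G) = 4.
A valid 4-coloring: color 1: [5, 11]; color 2: [7, 13]; color 3: [8, 10]; color 4: [12].

χ(G) = 4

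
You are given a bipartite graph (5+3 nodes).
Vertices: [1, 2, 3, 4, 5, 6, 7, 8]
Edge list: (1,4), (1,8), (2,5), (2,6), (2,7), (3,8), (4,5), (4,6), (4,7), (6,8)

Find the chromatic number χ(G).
χ(G) = 2

Clique number ω(G) = 2 (lower bound: χ ≥ ω).
The graph is bipartite (no odd cycle), so 2 colors suffice: χ(G) = 2.
A valid 2-coloring: color 1: [2, 4, 8]; color 2: [1, 3, 5, 6, 7].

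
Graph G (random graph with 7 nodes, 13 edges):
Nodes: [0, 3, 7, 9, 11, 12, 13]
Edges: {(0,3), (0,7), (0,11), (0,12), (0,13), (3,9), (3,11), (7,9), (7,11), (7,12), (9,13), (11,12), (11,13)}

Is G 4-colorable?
Yes, G is 4-colorable

A valid 4-coloring: color 1: [0, 9]; color 2: [11]; color 3: [3, 7, 13]; color 4: [12].
(χ(G) = 4 ≤ 4.)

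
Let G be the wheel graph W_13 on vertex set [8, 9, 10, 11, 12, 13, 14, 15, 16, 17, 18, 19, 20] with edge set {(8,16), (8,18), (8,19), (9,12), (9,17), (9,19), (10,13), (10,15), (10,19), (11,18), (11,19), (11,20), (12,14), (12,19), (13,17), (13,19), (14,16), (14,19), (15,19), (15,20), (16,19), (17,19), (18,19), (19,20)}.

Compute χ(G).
χ(G) = 3

Clique number ω(G) = 3 (lower bound: χ ≥ ω).
The clique on [8, 16, 19] has size 3, forcing χ ≥ 3, and the coloring below uses 3 colors, so χ(G) = 3.
A valid 3-coloring: color 1: [19]; color 2: [10, 12, 16, 17, 18, 20]; color 3: [8, 9, 11, 13, 14, 15].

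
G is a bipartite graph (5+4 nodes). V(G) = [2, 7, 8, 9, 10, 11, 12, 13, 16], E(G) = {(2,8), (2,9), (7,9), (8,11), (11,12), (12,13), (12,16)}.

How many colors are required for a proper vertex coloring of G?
Clique number ω(G) = 2 (lower bound: χ ≥ ω).
The graph is bipartite (no odd cycle), so 2 colors suffice: χ(G) = 2.
A valid 2-coloring: color 1: [8, 9, 10, 12]; color 2: [2, 7, 11, 13, 16].

χ(G) = 2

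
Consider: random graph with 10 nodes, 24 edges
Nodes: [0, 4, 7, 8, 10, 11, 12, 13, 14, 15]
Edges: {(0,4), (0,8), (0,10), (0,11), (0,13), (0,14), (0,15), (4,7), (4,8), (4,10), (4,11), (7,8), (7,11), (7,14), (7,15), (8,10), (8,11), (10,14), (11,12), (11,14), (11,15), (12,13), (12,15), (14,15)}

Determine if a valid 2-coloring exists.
The clique on vertices [0, 4, 8, 10] has size 4 > 2, so it alone needs 4 colors.

No, G is not 2-colorable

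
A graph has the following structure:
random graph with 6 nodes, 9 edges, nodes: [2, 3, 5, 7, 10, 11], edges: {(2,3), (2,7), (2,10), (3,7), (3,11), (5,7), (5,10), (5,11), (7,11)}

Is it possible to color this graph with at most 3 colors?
Yes, G is 3-colorable

A valid 3-coloring: color 1: [7, 10]; color 2: [2, 11]; color 3: [3, 5].
(χ(G) = 3 ≤ 3.)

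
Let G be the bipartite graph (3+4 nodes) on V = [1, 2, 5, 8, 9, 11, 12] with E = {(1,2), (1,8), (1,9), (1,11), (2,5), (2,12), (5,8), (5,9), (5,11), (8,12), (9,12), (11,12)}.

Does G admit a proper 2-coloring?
Yes, G is 2-colorable

A valid 2-coloring: color 1: [1, 5, 12]; color 2: [2, 8, 9, 11].
(χ(G) = 2 ≤ 2.)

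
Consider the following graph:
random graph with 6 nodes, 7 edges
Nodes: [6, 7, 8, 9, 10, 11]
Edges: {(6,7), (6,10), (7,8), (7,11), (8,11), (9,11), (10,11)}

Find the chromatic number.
Clique number ω(G) = 3 (lower bound: χ ≥ ω).
The clique on [7, 8, 11] has size 3, forcing χ ≥ 3, and the coloring below uses 3 colors, so χ(G) = 3.
A valid 3-coloring: color 1: [6, 11]; color 2: [7, 9, 10]; color 3: [8].

χ(G) = 3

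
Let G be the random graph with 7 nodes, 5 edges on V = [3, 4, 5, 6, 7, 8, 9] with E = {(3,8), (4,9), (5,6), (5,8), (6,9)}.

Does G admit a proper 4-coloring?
Yes, G is 4-colorable

A valid 4-coloring: color 1: [3, 5, 7, 9]; color 2: [4, 6, 8].
(χ(G) = 2 ≤ 4.)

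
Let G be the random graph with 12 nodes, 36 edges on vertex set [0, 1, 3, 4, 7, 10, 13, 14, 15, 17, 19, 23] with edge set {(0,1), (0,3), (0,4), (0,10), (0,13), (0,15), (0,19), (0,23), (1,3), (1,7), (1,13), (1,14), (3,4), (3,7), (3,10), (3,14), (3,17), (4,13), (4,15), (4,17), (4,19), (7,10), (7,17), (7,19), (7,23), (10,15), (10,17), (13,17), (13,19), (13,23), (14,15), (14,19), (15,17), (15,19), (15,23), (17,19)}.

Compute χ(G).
χ(G) = 4

Clique number ω(G) = 4 (lower bound: χ ≥ ω).
The clique on [0, 4, 13, 19] has size 4, forcing χ ≥ 4, and the coloring below uses 4 colors, so χ(G) = 4.
A valid 4-coloring: color 1: [0, 14, 17]; color 2: [3, 13, 15]; color 3: [1, 10, 19, 23]; color 4: [4, 7].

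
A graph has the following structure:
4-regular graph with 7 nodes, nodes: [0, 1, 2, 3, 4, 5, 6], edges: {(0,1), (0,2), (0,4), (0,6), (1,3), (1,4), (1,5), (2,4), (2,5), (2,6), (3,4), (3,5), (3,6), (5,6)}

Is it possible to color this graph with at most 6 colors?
Yes, G is 6-colorable

A valid 6-coloring: color 1: [4, 5]; color 2: [1, 6]; color 3: [0, 3]; color 4: [2].
(χ(G) = 4 ≤ 6.)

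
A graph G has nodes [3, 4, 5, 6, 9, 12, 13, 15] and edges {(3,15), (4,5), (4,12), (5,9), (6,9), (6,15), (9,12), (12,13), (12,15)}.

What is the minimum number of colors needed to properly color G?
Clique number ω(G) = 2 (lower bound: χ ≥ ω).
The graph is bipartite (no odd cycle), so 2 colors suffice: χ(G) = 2.
A valid 2-coloring: color 1: [3, 5, 6, 12]; color 2: [4, 9, 13, 15].

χ(G) = 2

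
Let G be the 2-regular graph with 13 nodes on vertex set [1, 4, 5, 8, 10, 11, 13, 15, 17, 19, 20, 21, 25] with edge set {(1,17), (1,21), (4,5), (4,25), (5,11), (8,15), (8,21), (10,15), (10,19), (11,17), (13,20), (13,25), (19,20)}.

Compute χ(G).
χ(G) = 3

Clique number ω(G) = 2 (lower bound: χ ≥ ω).
Odd cycle [10, 19, 20, 13, 25, 4, 5, 11, 17, 1, 21, 8, 15] needs 3 colors (χ ≥ 3).
The coloring below uses 3 colors, so χ(G) = 3.
A valid 3-coloring: color 1: [5, 8, 10, 17, 20, 25]; color 2: [1, 4, 11, 13, 15, 19]; color 3: [21].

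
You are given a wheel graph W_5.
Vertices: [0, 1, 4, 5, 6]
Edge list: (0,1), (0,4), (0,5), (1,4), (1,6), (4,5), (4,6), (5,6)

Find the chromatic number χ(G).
χ(G) = 3

Clique number ω(G) = 3 (lower bound: χ ≥ ω).
The clique on [0, 1, 4] has size 3, forcing χ ≥ 3, and the coloring below uses 3 colors, so χ(G) = 3.
A valid 3-coloring: color 1: [4]; color 2: [0, 6]; color 3: [1, 5].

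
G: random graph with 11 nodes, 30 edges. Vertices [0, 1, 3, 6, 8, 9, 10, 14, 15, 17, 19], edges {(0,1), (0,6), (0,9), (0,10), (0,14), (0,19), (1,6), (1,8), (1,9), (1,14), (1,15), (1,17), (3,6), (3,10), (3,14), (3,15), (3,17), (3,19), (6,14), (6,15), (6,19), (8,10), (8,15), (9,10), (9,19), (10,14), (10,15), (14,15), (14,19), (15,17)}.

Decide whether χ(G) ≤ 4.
No, G is not 4-colorable

Odd cycle [15, 3, 19, 0, 1] needs 3 colors (χ ≥ 3).
Vertex 6 is adjacent to every vertex of [0, 1, 3, 15, 19], which already need 3 colors among themselves, so 6 needs a new color (χ ≥ 4).
Vertex 14 is adjacent to every vertex of [0, 1, 3, 6, 15, 19], which already need 4 colors among themselves, so 14 needs a new color (χ ≥ 5).
Hence χ(G) ≥ 5 > 4, so no proper 4-coloring exists.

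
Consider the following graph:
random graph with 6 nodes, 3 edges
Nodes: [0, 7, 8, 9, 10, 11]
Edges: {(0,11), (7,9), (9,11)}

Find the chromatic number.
Clique number ω(G) = 2 (lower bound: χ ≥ ω).
The graph is bipartite (no odd cycle), so 2 colors suffice: χ(G) = 2.
A valid 2-coloring: color 1: [7, 8, 10, 11]; color 2: [0, 9].

χ(G) = 2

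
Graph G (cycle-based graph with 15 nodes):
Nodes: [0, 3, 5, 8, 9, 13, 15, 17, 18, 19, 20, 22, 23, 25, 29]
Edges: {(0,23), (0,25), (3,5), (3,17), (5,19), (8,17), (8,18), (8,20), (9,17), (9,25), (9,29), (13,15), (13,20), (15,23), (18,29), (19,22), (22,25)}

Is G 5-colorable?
Yes, G is 5-colorable

A valid 5-coloring: color 1: [15, 17, 19, 20, 25, 29]; color 2: [5, 8, 9, 13, 22, 23]; color 3: [0, 3, 18].
(χ(G) = 3 ≤ 5.)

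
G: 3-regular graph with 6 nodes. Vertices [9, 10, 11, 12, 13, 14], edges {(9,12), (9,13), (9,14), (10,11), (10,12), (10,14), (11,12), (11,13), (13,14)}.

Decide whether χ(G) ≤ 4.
Yes, G is 4-colorable

A valid 4-coloring: color 1: [9, 11]; color 2: [10, 13]; color 3: [12, 14].
(χ(G) = 3 ≤ 4.)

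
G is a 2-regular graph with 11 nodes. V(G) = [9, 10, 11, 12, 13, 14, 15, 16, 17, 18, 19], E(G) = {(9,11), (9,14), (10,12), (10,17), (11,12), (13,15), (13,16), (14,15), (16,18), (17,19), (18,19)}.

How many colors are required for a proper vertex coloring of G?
Clique number ω(G) = 2 (lower bound: χ ≥ ω).
Odd cycle [17, 19, 18, 16, 13, 15, 14, 9, 11, 12, 10] needs 3 colors (χ ≥ 3).
The coloring below uses 3 colors, so χ(G) = 3.
A valid 3-coloring: color 1: [9, 12, 15, 16, 19]; color 2: [11, 13, 14, 17, 18]; color 3: [10].

χ(G) = 3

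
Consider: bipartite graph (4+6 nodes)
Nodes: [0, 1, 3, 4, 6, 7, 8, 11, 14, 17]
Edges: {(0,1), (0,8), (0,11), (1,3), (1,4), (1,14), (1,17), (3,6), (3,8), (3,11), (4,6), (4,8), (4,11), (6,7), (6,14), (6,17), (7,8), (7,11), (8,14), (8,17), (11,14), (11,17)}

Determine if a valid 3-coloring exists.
A valid 3-coloring: color 1: [1, 6, 8, 11]; color 2: [0, 3, 4, 7, 14, 17].
(χ(G) = 2 ≤ 3.)

Yes, G is 3-colorable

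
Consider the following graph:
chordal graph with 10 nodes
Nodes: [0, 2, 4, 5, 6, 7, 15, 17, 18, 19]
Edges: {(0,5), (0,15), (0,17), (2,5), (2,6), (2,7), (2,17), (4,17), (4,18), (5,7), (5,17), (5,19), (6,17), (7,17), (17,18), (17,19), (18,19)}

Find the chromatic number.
Clique number ω(G) = 4 (lower bound: χ ≥ ω).
The clique on [2, 5, 7, 17] has size 4, forcing χ ≥ 4, and the coloring below uses 4 colors, so χ(G) = 4.
A valid 4-coloring: color 1: [15, 17]; color 2: [5, 6, 18]; color 3: [0, 2, 4, 19]; color 4: [7].

χ(G) = 4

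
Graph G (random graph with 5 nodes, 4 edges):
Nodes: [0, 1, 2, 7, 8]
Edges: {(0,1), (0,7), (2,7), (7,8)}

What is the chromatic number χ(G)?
χ(G) = 2

Clique number ω(G) = 2 (lower bound: χ ≥ ω).
The graph is bipartite (no odd cycle), so 2 colors suffice: χ(G) = 2.
A valid 2-coloring: color 1: [1, 7]; color 2: [0, 2, 8].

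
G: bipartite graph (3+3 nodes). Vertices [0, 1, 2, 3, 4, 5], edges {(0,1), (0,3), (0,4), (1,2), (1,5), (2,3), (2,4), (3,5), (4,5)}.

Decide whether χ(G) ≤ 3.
Yes, G is 3-colorable

A valid 3-coloring: color 1: [1, 3, 4]; color 2: [0, 2, 5].
(χ(G) = 2 ≤ 3.)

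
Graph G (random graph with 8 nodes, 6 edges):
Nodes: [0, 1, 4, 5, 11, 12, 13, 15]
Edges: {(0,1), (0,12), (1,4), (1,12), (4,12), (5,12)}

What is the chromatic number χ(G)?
Clique number ω(G) = 3 (lower bound: χ ≥ ω).
The clique on [0, 1, 12] has size 3, forcing χ ≥ 3, and the coloring below uses 3 colors, so χ(G) = 3.
A valid 3-coloring: color 1: [11, 12, 13, 15]; color 2: [1, 5]; color 3: [0, 4].

χ(G) = 3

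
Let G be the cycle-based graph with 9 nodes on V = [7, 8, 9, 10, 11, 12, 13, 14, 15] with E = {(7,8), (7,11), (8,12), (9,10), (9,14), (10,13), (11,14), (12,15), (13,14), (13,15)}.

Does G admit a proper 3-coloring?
A valid 3-coloring: color 1: [8, 9, 11, 13]; color 2: [7, 10, 14, 15]; color 3: [12].
(χ(G) = 3 ≤ 3.)

Yes, G is 3-colorable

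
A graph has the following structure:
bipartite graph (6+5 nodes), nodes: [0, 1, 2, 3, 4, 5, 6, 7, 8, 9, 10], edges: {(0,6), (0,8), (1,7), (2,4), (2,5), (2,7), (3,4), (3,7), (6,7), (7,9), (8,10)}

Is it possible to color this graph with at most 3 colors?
A valid 3-coloring: color 1: [0, 4, 5, 7, 10]; color 2: [1, 2, 3, 6, 8, 9].
(χ(G) = 2 ≤ 3.)

Yes, G is 3-colorable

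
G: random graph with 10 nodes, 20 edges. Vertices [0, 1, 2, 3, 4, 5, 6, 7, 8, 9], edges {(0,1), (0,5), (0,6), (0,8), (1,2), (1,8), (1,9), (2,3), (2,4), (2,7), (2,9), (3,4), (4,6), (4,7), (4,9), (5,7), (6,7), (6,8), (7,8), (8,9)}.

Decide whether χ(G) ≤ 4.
A valid 4-coloring: color 1: [2, 5, 6]; color 2: [1, 4]; color 3: [0, 3, 7, 9]; color 4: [8].
(χ(G) = 4 ≤ 4.)

Yes, G is 4-colorable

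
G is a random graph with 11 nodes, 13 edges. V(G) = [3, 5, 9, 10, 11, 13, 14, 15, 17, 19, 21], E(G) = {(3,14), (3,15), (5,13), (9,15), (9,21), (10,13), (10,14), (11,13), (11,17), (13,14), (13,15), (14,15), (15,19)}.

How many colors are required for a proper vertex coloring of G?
Clique number ω(G) = 3 (lower bound: χ ≥ ω).
The clique on [3, 14, 15] has size 3, forcing χ ≥ 3, and the coloring below uses 3 colors, so χ(G) = 3.
A valid 3-coloring: color 1: [5, 10, 11, 15, 21]; color 2: [3, 9, 13, 17, 19]; color 3: [14].

χ(G) = 3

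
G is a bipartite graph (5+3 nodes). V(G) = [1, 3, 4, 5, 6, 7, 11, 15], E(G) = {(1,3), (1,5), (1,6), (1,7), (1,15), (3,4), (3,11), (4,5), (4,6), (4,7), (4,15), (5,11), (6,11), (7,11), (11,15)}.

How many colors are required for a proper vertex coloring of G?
χ(G) = 2

Clique number ω(G) = 2 (lower bound: χ ≥ ω).
The graph is bipartite (no odd cycle), so 2 colors suffice: χ(G) = 2.
A valid 2-coloring: color 1: [1, 4, 11]; color 2: [3, 5, 6, 7, 15].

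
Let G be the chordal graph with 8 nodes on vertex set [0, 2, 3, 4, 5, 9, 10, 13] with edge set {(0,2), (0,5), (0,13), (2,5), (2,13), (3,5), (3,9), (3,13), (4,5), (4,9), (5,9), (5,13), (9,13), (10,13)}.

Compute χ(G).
χ(G) = 4

Clique number ω(G) = 4 (lower bound: χ ≥ ω).
The clique on [0, 2, 5, 13] has size 4, forcing χ ≥ 4, and the coloring below uses 4 colors, so χ(G) = 4.
A valid 4-coloring: color 1: [5, 10]; color 2: [4, 13]; color 3: [0, 9]; color 4: [2, 3].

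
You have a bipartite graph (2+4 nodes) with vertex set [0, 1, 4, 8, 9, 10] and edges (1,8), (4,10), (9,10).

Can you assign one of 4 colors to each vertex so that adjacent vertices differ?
Yes, G is 4-colorable

A valid 4-coloring: color 1: [0, 1, 10]; color 2: [4, 8, 9].
(χ(G) = 2 ≤ 4.)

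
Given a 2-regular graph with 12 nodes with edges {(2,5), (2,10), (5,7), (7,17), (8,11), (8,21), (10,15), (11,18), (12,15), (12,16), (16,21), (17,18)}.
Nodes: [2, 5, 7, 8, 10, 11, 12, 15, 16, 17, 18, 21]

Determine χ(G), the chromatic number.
Clique number ω(G) = 2 (lower bound: χ ≥ ω).
The graph is bipartite (no odd cycle), so 2 colors suffice: χ(G) = 2.
A valid 2-coloring: color 1: [5, 10, 11, 12, 17, 21]; color 2: [2, 7, 8, 15, 16, 18].

χ(G) = 2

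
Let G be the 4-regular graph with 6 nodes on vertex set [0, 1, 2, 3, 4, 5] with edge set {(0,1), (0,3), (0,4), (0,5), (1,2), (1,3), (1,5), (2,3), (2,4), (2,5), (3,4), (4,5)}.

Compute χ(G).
Clique number ω(G) = 3 (lower bound: χ ≥ ω).
The clique on [0, 1, 3] has size 3, forcing χ ≥ 3, and the coloring below uses 3 colors, so χ(G) = 3.
A valid 3-coloring: color 1: [1, 4]; color 2: [0, 2]; color 3: [3, 5].

χ(G) = 3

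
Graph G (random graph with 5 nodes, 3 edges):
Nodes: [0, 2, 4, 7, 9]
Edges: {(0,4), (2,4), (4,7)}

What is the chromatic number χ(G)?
Clique number ω(G) = 2 (lower bound: χ ≥ ω).
The graph is bipartite (no odd cycle), so 2 colors suffice: χ(G) = 2.
A valid 2-coloring: color 1: [4, 9]; color 2: [0, 2, 7].

χ(G) = 2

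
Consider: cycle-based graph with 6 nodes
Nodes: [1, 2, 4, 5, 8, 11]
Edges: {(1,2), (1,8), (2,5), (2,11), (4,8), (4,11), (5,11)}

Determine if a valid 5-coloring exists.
A valid 5-coloring: color 1: [2, 4]; color 2: [8, 11]; color 3: [1, 5].
(χ(G) = 3 ≤ 5.)

Yes, G is 5-colorable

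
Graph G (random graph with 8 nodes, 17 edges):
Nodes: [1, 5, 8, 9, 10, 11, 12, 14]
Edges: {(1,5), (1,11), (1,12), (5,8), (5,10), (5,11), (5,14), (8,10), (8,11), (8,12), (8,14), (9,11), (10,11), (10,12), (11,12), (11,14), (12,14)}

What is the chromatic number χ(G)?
Clique number ω(G) = 4 (lower bound: χ ≥ ω).
The clique on [8, 10, 11, 12] has size 4, forcing χ ≥ 4, and the coloring below uses 4 colors, so χ(G) = 4.
A valid 4-coloring: color 1: [11]; color 2: [1, 8, 9]; color 3: [5, 12]; color 4: [10, 14].

χ(G) = 4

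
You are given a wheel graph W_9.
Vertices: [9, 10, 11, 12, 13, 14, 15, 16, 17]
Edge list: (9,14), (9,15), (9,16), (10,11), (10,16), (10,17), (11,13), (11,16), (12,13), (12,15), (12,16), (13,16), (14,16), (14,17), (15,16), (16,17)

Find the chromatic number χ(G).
χ(G) = 3

Clique number ω(G) = 3 (lower bound: χ ≥ ω).
The clique on [9, 14, 16] has size 3, forcing χ ≥ 3, and the coloring below uses 3 colors, so χ(G) = 3.
A valid 3-coloring: color 1: [16]; color 2: [10, 13, 14, 15]; color 3: [9, 11, 12, 17].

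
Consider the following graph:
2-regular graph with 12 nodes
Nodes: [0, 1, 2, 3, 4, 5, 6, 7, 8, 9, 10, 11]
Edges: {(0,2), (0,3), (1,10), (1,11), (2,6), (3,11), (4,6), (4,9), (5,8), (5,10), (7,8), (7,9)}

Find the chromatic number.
χ(G) = 2

Clique number ω(G) = 2 (lower bound: χ ≥ ω).
The graph is bipartite (no odd cycle), so 2 colors suffice: χ(G) = 2.
A valid 2-coloring: color 1: [0, 6, 8, 9, 10, 11]; color 2: [1, 2, 3, 4, 5, 7].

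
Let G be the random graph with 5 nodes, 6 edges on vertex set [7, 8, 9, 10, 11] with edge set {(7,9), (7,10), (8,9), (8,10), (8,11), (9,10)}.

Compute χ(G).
χ(G) = 3

Clique number ω(G) = 3 (lower bound: χ ≥ ω).
The clique on [8, 9, 10] has size 3, forcing χ ≥ 3, and the coloring below uses 3 colors, so χ(G) = 3.
A valid 3-coloring: color 1: [9, 11]; color 2: [10]; color 3: [7, 8].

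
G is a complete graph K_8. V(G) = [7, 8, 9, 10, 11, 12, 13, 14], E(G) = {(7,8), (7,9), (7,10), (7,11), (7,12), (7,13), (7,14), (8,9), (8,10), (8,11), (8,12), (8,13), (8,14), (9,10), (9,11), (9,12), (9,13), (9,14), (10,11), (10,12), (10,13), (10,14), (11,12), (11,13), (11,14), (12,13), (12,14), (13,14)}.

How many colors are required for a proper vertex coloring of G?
χ(G) = 8

Clique number ω(G) = 8 (lower bound: χ ≥ ω).
The clique on [7, 8, 9, 10, 11, 12, 13, 14] has size 8, forcing χ ≥ 8, and the coloring below uses 8 colors, so χ(G) = 8.
A valid 8-coloring: color 1: [12]; color 2: [11]; color 3: [10]; color 4: [7]; color 5: [13]; color 6: [14]; color 7: [9]; color 8: [8].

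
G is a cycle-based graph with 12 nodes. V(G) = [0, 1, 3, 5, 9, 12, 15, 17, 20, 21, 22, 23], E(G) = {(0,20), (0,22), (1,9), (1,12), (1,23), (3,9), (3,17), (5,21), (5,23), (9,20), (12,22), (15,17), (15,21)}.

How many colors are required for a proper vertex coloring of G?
χ(G) = 2

Clique number ω(G) = 2 (lower bound: χ ≥ ω).
The graph is bipartite (no odd cycle), so 2 colors suffice: χ(G) = 2.
A valid 2-coloring: color 1: [0, 9, 12, 17, 21, 23]; color 2: [1, 3, 5, 15, 20, 22].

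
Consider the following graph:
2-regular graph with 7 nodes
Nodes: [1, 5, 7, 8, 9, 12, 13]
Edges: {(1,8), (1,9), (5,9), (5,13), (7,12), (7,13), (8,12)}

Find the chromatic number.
Clique number ω(G) = 2 (lower bound: χ ≥ ω).
Odd cycle [8, 1, 9, 5, 13, 7, 12] needs 3 colors (χ ≥ 3).
The coloring below uses 3 colors, so χ(G) = 3.
A valid 3-coloring: color 1: [1, 5, 7]; color 2: [8, 9, 13]; color 3: [12].

χ(G) = 3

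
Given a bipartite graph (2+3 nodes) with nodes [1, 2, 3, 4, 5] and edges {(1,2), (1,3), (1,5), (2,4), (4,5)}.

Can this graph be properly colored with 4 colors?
A valid 4-coloring: color 1: [1, 4]; color 2: [2, 3, 5].
(χ(G) = 2 ≤ 4.)

Yes, G is 4-colorable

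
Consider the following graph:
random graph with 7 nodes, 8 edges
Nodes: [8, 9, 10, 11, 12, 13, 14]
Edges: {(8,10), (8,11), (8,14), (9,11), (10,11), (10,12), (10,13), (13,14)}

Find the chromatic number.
Clique number ω(G) = 3 (lower bound: χ ≥ ω).
The clique on [8, 10, 11] has size 3, forcing χ ≥ 3, and the coloring below uses 3 colors, so χ(G) = 3.
A valid 3-coloring: color 1: [9, 10, 14]; color 2: [11, 12, 13]; color 3: [8].

χ(G) = 3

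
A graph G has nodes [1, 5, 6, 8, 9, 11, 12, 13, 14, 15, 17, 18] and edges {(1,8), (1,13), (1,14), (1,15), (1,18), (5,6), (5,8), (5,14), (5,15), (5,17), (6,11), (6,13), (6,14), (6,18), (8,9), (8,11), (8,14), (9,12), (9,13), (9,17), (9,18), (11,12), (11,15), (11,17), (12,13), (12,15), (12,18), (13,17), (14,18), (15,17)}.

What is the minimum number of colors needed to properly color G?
χ(G) = 4

Clique number ω(G) = 3 (lower bound: χ ≥ ω).
Odd cycle [6, 5, 8, 1, 18] needs 3 colors (χ ≥ 3).
Vertex 14 is adjacent to every vertex of [1, 5, 6, 8, 18], which already need 3 colors among themselves, so 14 needs a new color (χ ≥ 4).
The coloring below uses 4 colors, so χ(G) = 4.
A valid 4-coloring: color 1: [1, 5, 9, 11]; color 2: [12, 14, 17]; color 3: [8, 13, 15, 18]; color 4: [6].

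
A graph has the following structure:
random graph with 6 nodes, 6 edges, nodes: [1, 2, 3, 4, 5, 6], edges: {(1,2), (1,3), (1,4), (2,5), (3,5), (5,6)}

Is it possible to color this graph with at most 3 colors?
A valid 3-coloring: color 1: [1, 5]; color 2: [2, 3, 4, 6].
(χ(G) = 2 ≤ 3.)

Yes, G is 3-colorable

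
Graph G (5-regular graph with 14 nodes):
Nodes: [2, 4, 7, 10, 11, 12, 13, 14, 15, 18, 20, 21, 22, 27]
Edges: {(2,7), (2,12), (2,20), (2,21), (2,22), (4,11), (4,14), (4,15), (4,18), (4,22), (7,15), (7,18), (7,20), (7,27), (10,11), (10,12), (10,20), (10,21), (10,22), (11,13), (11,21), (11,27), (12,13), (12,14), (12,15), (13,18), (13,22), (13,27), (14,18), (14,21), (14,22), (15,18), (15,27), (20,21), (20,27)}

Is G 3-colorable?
Suppose a proper 3-coloring c exists. The clique [2, 7, 20] takes 3 distinct colors; by symmetry let c(2) = 1, c(7) = 2, c(20) = 3.
- Vertex 21: neighbors [2, 20] already have colors [1, 3] ⇒ c(21) = 2.
- Vertex 10: neighbors [21, 20] already have colors [2, 3] ⇒ c(10) = 1.
- Vertex 11: neighbors [10, 21] already have colors [1, 2] ⇒ c(11) = 3.
- Vertex 27: neighbors [7, 11] already have colors [2, 3] ⇒ c(27) = 1.
- Vertex 13: neighbors [27, 11] already have colors [1, 3] ⇒ c(13) = 2.
- Vertex 15: neighbors [27, 7] already have colors [1, 2] ⇒ c(15) = 3.
- Vertex 12: neighbors [2, 13, 15] already have colors [1, 2, 3] — all 3 colors blocked. Contradiction.
The forced assignments end in a contradiction, so G has no proper 3-coloring (χ ≥ 4).

No, G is not 3-colorable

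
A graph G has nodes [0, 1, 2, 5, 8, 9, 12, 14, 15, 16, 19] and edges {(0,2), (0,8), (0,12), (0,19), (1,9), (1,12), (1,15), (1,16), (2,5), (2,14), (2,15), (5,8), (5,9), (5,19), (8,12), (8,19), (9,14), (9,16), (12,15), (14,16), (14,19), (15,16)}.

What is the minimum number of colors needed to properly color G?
χ(G) = 3

Clique number ω(G) = 3 (lower bound: χ ≥ ω).
The clique on [0, 8, 19] has size 3, forcing χ ≥ 3, and the coloring below uses 3 colors, so χ(G) = 3.
A valid 3-coloring: color 1: [8, 9, 15]; color 2: [2, 12, 16, 19]; color 3: [0, 1, 5, 14].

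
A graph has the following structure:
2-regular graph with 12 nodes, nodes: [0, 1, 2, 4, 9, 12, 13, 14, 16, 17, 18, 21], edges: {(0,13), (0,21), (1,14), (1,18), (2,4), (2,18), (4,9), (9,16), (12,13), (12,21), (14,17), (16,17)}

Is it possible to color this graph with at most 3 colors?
Yes, G is 3-colorable

A valid 3-coloring: color 1: [0, 1, 2, 9, 12, 17]; color 2: [4, 13, 14, 16, 18, 21].
(χ(G) = 2 ≤ 3.)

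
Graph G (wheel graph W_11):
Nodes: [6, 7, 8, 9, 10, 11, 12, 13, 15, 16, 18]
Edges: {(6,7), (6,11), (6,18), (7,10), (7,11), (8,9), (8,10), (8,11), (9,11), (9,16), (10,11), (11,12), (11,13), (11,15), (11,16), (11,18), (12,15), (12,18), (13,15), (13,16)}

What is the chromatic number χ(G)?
χ(G) = 3

Clique number ω(G) = 3 (lower bound: χ ≥ ω).
The clique on [6, 11, 18] has size 3, forcing χ ≥ 3, and the coloring below uses 3 colors, so χ(G) = 3.
A valid 3-coloring: color 1: [11]; color 2: [7, 8, 15, 16, 18]; color 3: [6, 9, 10, 12, 13].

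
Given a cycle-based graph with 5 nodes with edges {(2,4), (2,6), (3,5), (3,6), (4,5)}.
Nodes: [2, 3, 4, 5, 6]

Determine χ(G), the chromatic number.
Clique number ω(G) = 2 (lower bound: χ ≥ ω).
Odd cycle [5, 4, 2, 6, 3] needs 3 colors (χ ≥ 3).
The coloring below uses 3 colors, so χ(G) = 3.
A valid 3-coloring: color 1: [5, 6]; color 2: [3, 4]; color 3: [2].

χ(G) = 3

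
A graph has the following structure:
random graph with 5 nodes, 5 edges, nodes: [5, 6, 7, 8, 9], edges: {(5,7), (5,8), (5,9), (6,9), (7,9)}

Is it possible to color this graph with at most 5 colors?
Yes, G is 5-colorable

A valid 5-coloring: color 1: [8, 9]; color 2: [5, 6]; color 3: [7].
(χ(G) = 3 ≤ 5.)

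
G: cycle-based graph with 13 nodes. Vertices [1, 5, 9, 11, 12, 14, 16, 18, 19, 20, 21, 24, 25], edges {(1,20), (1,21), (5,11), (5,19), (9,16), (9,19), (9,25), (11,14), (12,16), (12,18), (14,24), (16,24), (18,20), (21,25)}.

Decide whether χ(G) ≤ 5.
Yes, G is 5-colorable

A valid 5-coloring: color 1: [5, 9, 12, 14, 20, 21]; color 2: [1, 11, 16, 18, 19, 25]; color 3: [24].
(χ(G) = 3 ≤ 5.)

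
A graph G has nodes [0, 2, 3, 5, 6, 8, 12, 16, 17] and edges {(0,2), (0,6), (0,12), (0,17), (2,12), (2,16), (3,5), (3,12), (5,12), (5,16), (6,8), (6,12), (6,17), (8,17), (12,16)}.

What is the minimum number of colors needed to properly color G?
Clique number ω(G) = 3 (lower bound: χ ≥ ω).
The clique on [6, 8, 17] has size 3, forcing χ ≥ 3, and the coloring below uses 3 colors, so χ(G) = 3.
A valid 3-coloring: color 1: [12, 17]; color 2: [2, 5, 6]; color 3: [0, 3, 8, 16].

χ(G) = 3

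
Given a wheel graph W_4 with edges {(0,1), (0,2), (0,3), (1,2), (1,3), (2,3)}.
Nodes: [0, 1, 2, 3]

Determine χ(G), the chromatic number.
χ(G) = 4

Clique number ω(G) = 4 (lower bound: χ ≥ ω).
The clique on [0, 1, 2, 3] has size 4, forcing χ ≥ 4, and the coloring below uses 4 colors, so χ(G) = 4.
A valid 4-coloring: color 1: [3]; color 2: [1]; color 3: [0]; color 4: [2].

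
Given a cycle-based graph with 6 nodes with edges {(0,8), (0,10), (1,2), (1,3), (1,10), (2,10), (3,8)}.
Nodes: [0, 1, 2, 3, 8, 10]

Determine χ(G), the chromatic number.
Clique number ω(G) = 3 (lower bound: χ ≥ ω).
The clique on [1, 2, 10] has size 3, forcing χ ≥ 3, and the coloring below uses 3 colors, so χ(G) = 3.
A valid 3-coloring: color 1: [1, 8]; color 2: [3, 10]; color 3: [0, 2].

χ(G) = 3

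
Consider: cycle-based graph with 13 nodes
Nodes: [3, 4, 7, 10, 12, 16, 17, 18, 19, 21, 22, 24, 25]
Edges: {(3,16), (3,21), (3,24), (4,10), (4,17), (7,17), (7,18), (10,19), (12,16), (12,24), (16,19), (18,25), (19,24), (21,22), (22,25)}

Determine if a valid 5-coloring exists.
A valid 5-coloring: color 1: [3, 12, 17, 18, 19, 22]; color 2: [7, 10, 16, 21, 24, 25]; color 3: [4].
(χ(G) = 3 ≤ 5.)

Yes, G is 5-colorable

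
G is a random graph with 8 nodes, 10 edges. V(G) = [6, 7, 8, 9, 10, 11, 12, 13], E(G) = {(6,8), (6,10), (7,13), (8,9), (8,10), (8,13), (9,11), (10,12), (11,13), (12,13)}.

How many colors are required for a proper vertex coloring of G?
χ(G) = 3

Clique number ω(G) = 3 (lower bound: χ ≥ ω).
The clique on [6, 8, 10] has size 3, forcing χ ≥ 3, and the coloring below uses 3 colors, so χ(G) = 3.
A valid 3-coloring: color 1: [7, 8, 11, 12]; color 2: [9, 10, 13]; color 3: [6].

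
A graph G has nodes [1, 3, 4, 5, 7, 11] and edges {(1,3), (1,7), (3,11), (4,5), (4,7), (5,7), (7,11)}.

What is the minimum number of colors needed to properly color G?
χ(G) = 3

Clique number ω(G) = 3 (lower bound: χ ≥ ω).
The clique on [4, 5, 7] has size 3, forcing χ ≥ 3, and the coloring below uses 3 colors, so χ(G) = 3.
A valid 3-coloring: color 1: [3, 7]; color 2: [1, 5, 11]; color 3: [4].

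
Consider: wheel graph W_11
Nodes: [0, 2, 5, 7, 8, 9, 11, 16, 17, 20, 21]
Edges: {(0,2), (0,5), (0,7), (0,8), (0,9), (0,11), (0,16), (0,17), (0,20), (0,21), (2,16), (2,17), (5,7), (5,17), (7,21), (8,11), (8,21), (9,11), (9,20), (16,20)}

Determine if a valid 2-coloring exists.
No, G is not 2-colorable

The clique on vertices [0, 2, 16] has size 3 > 2, so it alone needs 3 colors.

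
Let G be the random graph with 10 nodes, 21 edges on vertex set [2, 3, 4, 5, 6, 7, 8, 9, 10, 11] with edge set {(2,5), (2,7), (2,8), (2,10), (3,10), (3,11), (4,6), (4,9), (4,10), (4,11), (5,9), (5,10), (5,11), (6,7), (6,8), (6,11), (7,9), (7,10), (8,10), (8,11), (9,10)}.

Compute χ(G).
χ(G) = 3

Clique number ω(G) = 3 (lower bound: χ ≥ ω).
The clique on [4, 9, 10] has size 3, forcing χ ≥ 3, and the coloring below uses 3 colors, so χ(G) = 3.
A valid 3-coloring: color 1: [10, 11]; color 2: [2, 3, 6, 9]; color 3: [4, 5, 7, 8].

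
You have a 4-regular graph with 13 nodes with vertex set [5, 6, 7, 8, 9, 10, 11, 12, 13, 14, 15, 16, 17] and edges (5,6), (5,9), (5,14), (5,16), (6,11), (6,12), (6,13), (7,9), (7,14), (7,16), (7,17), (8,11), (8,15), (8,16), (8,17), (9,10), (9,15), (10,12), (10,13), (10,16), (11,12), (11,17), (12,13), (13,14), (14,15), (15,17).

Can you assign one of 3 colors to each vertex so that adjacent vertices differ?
Yes, G is 3-colorable

A valid 3-coloring: color 1: [5, 7, 11, 13, 15]; color 2: [9, 12, 14, 16, 17]; color 3: [6, 8, 10].
(χ(G) = 3 ≤ 3.)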